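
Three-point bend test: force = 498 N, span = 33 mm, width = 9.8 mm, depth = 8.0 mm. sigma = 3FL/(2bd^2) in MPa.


sigma = 3*498*33/(2*9.8*8.0^2) = 39.3 MPa

39.3


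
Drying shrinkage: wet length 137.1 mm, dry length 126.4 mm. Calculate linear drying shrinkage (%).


DS = (137.1 - 126.4) / 137.1 * 100 = 7.8%

7.8


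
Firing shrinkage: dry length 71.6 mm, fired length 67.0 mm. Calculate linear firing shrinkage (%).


FS = (71.6 - 67.0) / 71.6 * 100 = 6.42%

6.42


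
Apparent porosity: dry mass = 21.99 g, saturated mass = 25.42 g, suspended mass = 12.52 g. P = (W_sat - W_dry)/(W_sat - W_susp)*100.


P = (25.42 - 21.99) / (25.42 - 12.52) * 100 = 3.43 / 12.9 * 100 = 26.6%

26.6


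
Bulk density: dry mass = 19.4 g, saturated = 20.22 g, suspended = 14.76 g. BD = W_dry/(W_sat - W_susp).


BD = 19.4 / (20.22 - 14.76) = 19.4 / 5.46 = 3.553 g/cm^3

3.553


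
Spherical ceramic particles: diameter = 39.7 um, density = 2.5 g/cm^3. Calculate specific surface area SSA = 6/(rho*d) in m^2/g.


SSA = 6 / (2.5 * 39.7) = 0.06 m^2/g

0.06


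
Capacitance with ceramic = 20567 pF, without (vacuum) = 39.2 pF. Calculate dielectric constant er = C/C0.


er = 20567 / 39.2 = 524.67

524.67


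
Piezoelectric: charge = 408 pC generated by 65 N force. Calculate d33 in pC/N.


d33 = 408 / 65 = 6.3 pC/N

6.3


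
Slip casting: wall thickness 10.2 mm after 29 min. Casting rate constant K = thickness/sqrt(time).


K = 10.2 / sqrt(29) = 10.2 / 5.3852 = 1.894 mm/min^0.5

1.894


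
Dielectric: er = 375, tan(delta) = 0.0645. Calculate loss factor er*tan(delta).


Loss = 375 * 0.0645 = 24.188

24.188


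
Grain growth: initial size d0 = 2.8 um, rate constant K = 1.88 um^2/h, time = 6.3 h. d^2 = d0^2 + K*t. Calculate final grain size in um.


d^2 = 2.8^2 + 1.88*6.3 = 19.684
d = sqrt(19.684) = 4.44 um

4.44


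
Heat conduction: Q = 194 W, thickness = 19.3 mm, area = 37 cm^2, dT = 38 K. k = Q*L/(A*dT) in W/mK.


k = 194*19.3/1000/(37/10000*38) = 26.63 W/mK

26.63


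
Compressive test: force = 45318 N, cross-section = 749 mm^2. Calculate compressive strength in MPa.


CS = 45318 / 749 = 60.5 MPa

60.5


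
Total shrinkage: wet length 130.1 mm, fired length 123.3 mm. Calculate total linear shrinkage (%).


TS = (130.1 - 123.3) / 130.1 * 100 = 5.23%

5.23


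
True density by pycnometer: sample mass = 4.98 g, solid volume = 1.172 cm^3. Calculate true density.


TD = 4.98 / 1.172 = 4.249 g/cm^3

4.249


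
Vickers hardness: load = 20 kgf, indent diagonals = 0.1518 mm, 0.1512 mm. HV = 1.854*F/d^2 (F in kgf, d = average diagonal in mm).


d_avg = (0.1518+0.1512)/2 = 0.1515 mm
HV = 1.854*20/0.1515^2 = 1616

1616


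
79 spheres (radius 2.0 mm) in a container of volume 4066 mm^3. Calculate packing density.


V_sphere = 4/3*pi*2.0^3 = 33.5103 mm^3
Total V = 79*33.5103 = 2647.3137 mm^3
PD = 2647.3137 / 4066 = 0.651

0.651


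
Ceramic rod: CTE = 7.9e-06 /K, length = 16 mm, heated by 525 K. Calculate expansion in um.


dL = 7.9e-06 * 16 * 525 * 1000 = 66.36 um

66.36


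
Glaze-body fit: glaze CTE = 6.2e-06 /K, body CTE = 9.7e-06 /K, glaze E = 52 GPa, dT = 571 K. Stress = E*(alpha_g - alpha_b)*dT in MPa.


Stress = 52*1000*(6.2e-06 - 9.7e-06)*571 = -103.9 MPa

-103.9


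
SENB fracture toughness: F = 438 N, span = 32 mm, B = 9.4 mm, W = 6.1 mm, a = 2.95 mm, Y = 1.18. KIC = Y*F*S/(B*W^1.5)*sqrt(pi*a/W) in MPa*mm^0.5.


KIC = 1.18*438*32/(9.4*6.1^1.5)*sqrt(pi*2.95/6.1) = 143.95

143.95


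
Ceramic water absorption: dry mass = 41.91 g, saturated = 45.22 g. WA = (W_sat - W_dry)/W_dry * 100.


WA = (45.22 - 41.91) / 41.91 * 100 = 7.9%

7.9


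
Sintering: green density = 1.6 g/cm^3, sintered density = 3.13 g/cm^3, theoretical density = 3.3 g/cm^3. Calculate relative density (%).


Relative = 3.13 / 3.3 * 100 = 94.8%

94.8


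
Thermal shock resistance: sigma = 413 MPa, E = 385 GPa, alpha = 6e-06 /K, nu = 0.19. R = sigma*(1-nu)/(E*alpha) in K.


R = 413*(1-0.19)/(385*1000*6e-06) = 145 K

145


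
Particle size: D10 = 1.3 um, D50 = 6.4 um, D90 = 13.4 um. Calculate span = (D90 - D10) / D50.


Span = (13.4 - 1.3) / 6.4 = 12.1 / 6.4 = 1.891

1.891


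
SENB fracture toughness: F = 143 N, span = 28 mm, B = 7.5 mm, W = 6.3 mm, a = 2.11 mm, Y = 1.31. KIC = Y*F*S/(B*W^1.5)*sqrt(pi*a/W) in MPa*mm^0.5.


KIC = 1.31*143*28/(7.5*6.3^1.5)*sqrt(pi*2.11/6.3) = 45.37

45.37


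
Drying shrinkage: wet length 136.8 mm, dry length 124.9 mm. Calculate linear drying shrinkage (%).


DS = (136.8 - 124.9) / 136.8 * 100 = 8.7%

8.7


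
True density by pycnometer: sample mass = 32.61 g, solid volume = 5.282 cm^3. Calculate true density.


TD = 32.61 / 5.282 = 6.174 g/cm^3

6.174


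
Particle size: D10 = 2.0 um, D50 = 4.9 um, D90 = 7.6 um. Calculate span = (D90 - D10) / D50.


Span = (7.6 - 2.0) / 4.9 = 5.6 / 4.9 = 1.143

1.143


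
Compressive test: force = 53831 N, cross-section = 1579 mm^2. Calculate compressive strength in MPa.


CS = 53831 / 1579 = 34.1 MPa

34.1


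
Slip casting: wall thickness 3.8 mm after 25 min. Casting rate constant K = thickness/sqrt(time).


K = 3.8 / sqrt(25) = 3.8 / 5.0 = 0.76 mm/min^0.5

0.76


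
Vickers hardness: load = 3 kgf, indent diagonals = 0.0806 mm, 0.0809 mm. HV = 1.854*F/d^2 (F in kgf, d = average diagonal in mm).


d_avg = (0.0806+0.0809)/2 = 0.08075 mm
HV = 1.854*3/0.08075^2 = 853

853


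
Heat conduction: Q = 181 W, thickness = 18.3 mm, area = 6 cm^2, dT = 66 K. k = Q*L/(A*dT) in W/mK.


k = 181*18.3/1000/(6/10000*66) = 83.64 W/mK

83.64


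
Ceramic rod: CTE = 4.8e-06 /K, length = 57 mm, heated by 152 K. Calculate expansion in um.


dL = 4.8e-06 * 57 * 152 * 1000 = 41.587 um

41.587


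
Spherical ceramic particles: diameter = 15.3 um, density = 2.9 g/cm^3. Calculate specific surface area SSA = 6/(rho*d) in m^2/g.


SSA = 6 / (2.9 * 15.3) = 0.135 m^2/g

0.135


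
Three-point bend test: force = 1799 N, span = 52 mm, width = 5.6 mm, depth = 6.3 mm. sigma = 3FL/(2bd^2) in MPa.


sigma = 3*1799*52/(2*5.6*6.3^2) = 631.3 MPa

631.3


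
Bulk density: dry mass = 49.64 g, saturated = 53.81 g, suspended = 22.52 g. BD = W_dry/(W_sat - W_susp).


BD = 49.64 / (53.81 - 22.52) = 49.64 / 31.29 = 1.586 g/cm^3

1.586


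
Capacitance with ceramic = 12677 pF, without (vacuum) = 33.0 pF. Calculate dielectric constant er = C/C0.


er = 12677 / 33.0 = 384.15

384.15


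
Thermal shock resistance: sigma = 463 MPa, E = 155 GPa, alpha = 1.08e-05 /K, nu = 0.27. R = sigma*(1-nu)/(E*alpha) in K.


R = 463*(1-0.27)/(155*1000*1.08e-05) = 202 K

202


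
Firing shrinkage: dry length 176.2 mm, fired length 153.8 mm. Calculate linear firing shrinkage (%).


FS = (176.2 - 153.8) / 176.2 * 100 = 12.71%

12.71


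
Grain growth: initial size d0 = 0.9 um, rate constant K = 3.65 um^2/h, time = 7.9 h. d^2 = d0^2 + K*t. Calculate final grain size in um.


d^2 = 0.9^2 + 3.65*7.9 = 29.645
d = sqrt(29.645) = 5.44 um

5.44


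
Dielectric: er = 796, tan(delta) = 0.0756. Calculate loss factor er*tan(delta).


Loss = 796 * 0.0756 = 60.178

60.178


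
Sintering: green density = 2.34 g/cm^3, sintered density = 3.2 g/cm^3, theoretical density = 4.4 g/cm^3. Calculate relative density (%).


Relative = 3.2 / 4.4 * 100 = 72.7%

72.7


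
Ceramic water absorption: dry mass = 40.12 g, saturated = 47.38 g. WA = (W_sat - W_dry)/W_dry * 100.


WA = (47.38 - 40.12) / 40.12 * 100 = 18.1%

18.1


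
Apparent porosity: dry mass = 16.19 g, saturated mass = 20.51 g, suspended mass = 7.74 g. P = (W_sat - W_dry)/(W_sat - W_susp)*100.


P = (20.51 - 16.19) / (20.51 - 7.74) * 100 = 4.32 / 12.77 * 100 = 33.8%

33.8


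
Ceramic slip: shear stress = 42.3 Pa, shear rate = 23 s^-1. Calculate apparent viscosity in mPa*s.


eta = tau/gamma * 1000 = 42.3/23 * 1000 = 1839.1 mPa*s

1839.1


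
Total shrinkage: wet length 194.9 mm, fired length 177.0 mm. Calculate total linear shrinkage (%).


TS = (194.9 - 177.0) / 194.9 * 100 = 9.18%

9.18


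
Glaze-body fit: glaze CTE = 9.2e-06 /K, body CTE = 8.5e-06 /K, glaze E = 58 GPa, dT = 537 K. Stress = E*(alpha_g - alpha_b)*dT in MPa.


Stress = 58*1000*(9.2e-06 - 8.5e-06)*537 = 21.8 MPa

21.8


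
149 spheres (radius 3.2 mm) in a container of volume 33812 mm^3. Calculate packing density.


V_sphere = 4/3*pi*3.2^3 = 137.2583 mm^3
Total V = 149*137.2583 = 20451.4867 mm^3
PD = 20451.4867 / 33812 = 0.605

0.605


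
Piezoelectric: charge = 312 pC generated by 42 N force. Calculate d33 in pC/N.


d33 = 312 / 42 = 7.4 pC/N

7.4


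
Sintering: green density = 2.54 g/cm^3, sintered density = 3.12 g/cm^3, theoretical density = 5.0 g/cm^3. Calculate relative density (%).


Relative = 3.12 / 5.0 * 100 = 62.4%

62.4


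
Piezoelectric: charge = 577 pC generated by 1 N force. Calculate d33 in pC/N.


d33 = 577 / 1 = 577.0 pC/N

577.0


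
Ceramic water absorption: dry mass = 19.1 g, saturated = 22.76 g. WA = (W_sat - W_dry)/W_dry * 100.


WA = (22.76 - 19.1) / 19.1 * 100 = 19.16%

19.16


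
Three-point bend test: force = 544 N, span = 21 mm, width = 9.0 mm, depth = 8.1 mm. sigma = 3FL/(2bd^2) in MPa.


sigma = 3*544*21/(2*9.0*8.1^2) = 29.0 MPa

29.0


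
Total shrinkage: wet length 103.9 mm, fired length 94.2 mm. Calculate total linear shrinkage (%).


TS = (103.9 - 94.2) / 103.9 * 100 = 9.34%

9.34


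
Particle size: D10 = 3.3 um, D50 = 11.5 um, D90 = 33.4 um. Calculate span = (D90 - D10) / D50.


Span = (33.4 - 3.3) / 11.5 = 30.1 / 11.5 = 2.617

2.617


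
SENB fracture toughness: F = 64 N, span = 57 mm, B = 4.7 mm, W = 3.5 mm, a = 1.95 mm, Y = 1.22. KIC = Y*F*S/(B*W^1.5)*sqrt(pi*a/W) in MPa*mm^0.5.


KIC = 1.22*64*57/(4.7*3.5^1.5)*sqrt(pi*1.95/3.5) = 191.33

191.33


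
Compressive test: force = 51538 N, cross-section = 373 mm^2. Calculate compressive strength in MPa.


CS = 51538 / 373 = 138.2 MPa

138.2


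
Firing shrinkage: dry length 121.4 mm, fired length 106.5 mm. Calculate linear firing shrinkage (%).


FS = (121.4 - 106.5) / 121.4 * 100 = 12.27%

12.27


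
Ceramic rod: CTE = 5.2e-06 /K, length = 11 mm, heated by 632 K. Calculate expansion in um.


dL = 5.2e-06 * 11 * 632 * 1000 = 36.15 um

36.15


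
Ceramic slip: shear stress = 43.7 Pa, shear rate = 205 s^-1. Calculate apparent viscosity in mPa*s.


eta = tau/gamma * 1000 = 43.7/205 * 1000 = 213.2 mPa*s

213.2


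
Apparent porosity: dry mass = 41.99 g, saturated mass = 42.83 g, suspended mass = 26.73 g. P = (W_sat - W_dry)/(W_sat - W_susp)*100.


P = (42.83 - 41.99) / (42.83 - 26.73) * 100 = 0.84 / 16.1 * 100 = 5.2%

5.2


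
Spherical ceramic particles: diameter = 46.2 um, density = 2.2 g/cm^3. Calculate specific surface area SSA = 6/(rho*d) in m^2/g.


SSA = 6 / (2.2 * 46.2) = 0.059 m^2/g

0.059


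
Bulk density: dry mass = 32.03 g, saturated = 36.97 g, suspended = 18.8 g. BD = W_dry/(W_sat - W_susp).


BD = 32.03 / (36.97 - 18.8) = 32.03 / 18.17 = 1.763 g/cm^3

1.763


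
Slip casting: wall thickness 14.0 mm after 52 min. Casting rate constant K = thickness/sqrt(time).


K = 14.0 / sqrt(52) = 14.0 / 7.2111 = 1.941 mm/min^0.5

1.941


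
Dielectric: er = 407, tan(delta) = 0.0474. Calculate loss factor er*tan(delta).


Loss = 407 * 0.0474 = 19.292

19.292


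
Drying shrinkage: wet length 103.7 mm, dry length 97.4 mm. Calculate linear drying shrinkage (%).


DS = (103.7 - 97.4) / 103.7 * 100 = 6.08%

6.08


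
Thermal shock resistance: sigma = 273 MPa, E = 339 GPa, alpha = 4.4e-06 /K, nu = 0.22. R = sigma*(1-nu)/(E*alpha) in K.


R = 273*(1-0.22)/(339*1000*4.4e-06) = 143 K

143


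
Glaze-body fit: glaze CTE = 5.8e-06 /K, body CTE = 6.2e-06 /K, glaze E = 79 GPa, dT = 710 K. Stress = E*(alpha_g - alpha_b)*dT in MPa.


Stress = 79*1000*(5.8e-06 - 6.2e-06)*710 = -22.4 MPa

-22.4


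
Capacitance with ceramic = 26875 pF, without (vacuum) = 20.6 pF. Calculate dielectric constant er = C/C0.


er = 26875 / 20.6 = 1304.61

1304.61


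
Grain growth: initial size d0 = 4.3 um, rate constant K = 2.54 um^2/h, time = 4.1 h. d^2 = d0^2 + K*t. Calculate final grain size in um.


d^2 = 4.3^2 + 2.54*4.1 = 28.904
d = sqrt(28.904) = 5.38 um

5.38


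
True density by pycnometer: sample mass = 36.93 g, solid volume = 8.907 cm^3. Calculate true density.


TD = 36.93 / 8.907 = 4.146 g/cm^3

4.146


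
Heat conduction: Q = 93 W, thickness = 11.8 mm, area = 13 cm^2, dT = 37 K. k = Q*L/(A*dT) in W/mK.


k = 93*11.8/1000/(13/10000*37) = 22.81 W/mK

22.81


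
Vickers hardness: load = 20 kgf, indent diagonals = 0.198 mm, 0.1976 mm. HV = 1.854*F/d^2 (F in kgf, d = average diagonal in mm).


d_avg = (0.198+0.1976)/2 = 0.1978 mm
HV = 1.854*20/0.1978^2 = 948

948


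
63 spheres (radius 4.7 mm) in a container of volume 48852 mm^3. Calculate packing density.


V_sphere = 4/3*pi*4.7^3 = 434.8928 mm^3
Total V = 63*434.8928 = 27398.2464 mm^3
PD = 27398.2464 / 48852 = 0.561

0.561


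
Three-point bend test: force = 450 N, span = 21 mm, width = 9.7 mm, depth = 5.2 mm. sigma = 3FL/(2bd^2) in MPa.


sigma = 3*450*21/(2*9.7*5.2^2) = 54.0 MPa

54.0


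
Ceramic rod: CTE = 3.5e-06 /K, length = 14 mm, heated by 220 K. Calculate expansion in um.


dL = 3.5e-06 * 14 * 220 * 1000 = 10.78 um

10.78


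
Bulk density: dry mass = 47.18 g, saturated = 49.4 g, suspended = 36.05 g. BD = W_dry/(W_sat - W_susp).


BD = 47.18 / (49.4 - 36.05) = 47.18 / 13.35 = 3.534 g/cm^3

3.534


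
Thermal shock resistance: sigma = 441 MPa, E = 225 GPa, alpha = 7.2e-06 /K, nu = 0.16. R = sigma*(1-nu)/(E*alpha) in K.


R = 441*(1-0.16)/(225*1000*7.2e-06) = 229 K

229


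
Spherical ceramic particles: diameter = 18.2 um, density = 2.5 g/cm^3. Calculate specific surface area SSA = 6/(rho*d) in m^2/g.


SSA = 6 / (2.5 * 18.2) = 0.132 m^2/g

0.132


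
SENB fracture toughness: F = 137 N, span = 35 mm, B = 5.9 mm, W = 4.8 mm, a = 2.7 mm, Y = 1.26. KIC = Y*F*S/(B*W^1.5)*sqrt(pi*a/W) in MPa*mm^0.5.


KIC = 1.26*137*35/(5.9*4.8^1.5)*sqrt(pi*2.7/4.8) = 129.44

129.44


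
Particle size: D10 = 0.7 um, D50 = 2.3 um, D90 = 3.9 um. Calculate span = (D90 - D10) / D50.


Span = (3.9 - 0.7) / 2.3 = 3.2 / 2.3 = 1.391

1.391


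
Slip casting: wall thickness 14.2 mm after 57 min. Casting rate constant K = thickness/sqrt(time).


K = 14.2 / sqrt(57) = 14.2 / 7.5498 = 1.881 mm/min^0.5

1.881


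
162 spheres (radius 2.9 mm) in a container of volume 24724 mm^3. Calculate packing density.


V_sphere = 4/3*pi*2.9^3 = 102.1604 mm^3
Total V = 162*102.1604 = 16549.9848 mm^3
PD = 16549.9848 / 24724 = 0.669

0.669


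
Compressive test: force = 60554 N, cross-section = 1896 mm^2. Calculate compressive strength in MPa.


CS = 60554 / 1896 = 31.9 MPa

31.9


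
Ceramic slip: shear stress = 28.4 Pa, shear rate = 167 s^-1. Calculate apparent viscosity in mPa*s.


eta = tau/gamma * 1000 = 28.4/167 * 1000 = 170.1 mPa*s

170.1


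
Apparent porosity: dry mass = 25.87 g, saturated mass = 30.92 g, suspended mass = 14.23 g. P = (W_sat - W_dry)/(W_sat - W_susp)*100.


P = (30.92 - 25.87) / (30.92 - 14.23) * 100 = 5.05 / 16.69 * 100 = 30.3%

30.3


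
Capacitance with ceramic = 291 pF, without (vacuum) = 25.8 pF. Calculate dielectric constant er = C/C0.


er = 291 / 25.8 = 11.28

11.28


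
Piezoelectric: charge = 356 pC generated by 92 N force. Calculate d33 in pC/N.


d33 = 356 / 92 = 3.9 pC/N

3.9


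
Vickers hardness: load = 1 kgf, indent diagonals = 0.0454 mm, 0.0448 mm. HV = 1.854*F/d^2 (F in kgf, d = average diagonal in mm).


d_avg = (0.0454+0.0448)/2 = 0.0451 mm
HV = 1.854*1/0.0451^2 = 911

911


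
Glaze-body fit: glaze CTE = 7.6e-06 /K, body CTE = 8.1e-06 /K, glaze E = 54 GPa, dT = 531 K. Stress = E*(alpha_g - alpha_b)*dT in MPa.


Stress = 54*1000*(7.6e-06 - 8.1e-06)*531 = -14.3 MPa

-14.3


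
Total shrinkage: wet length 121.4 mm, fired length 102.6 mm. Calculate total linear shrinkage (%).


TS = (121.4 - 102.6) / 121.4 * 100 = 15.49%

15.49


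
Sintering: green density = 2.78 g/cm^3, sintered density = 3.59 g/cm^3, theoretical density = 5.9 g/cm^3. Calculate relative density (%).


Relative = 3.59 / 5.9 * 100 = 60.8%

60.8


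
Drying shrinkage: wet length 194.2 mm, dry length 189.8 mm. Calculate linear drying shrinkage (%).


DS = (194.2 - 189.8) / 194.2 * 100 = 2.27%

2.27


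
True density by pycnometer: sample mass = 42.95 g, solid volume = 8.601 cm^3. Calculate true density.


TD = 42.95 / 8.601 = 4.994 g/cm^3

4.994


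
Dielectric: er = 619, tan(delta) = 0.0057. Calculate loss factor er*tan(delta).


Loss = 619 * 0.0057 = 3.528

3.528


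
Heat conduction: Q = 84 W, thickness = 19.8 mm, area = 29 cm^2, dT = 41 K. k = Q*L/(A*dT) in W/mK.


k = 84*19.8/1000/(29/10000*41) = 13.99 W/mK

13.99


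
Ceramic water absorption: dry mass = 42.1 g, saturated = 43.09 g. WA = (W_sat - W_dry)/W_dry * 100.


WA = (43.09 - 42.1) / 42.1 * 100 = 2.35%

2.35


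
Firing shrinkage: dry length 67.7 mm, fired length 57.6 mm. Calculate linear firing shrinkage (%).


FS = (67.7 - 57.6) / 67.7 * 100 = 14.92%

14.92


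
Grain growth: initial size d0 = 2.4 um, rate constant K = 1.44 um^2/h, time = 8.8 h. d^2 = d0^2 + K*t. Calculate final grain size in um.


d^2 = 2.4^2 + 1.44*8.8 = 18.432
d = sqrt(18.432) = 4.29 um

4.29


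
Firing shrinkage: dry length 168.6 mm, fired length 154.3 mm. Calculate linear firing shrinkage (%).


FS = (168.6 - 154.3) / 168.6 * 100 = 8.48%

8.48


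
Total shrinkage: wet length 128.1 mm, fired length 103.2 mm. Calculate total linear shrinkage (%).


TS = (128.1 - 103.2) / 128.1 * 100 = 19.44%

19.44


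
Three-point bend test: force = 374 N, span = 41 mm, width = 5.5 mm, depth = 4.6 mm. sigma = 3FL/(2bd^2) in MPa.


sigma = 3*374*41/(2*5.5*4.6^2) = 197.6 MPa

197.6


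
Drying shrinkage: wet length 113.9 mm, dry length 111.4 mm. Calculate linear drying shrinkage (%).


DS = (113.9 - 111.4) / 113.9 * 100 = 2.19%

2.19


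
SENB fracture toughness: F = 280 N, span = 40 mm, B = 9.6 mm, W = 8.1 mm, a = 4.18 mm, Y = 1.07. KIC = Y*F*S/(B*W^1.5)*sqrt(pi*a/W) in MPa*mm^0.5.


KIC = 1.07*280*40/(9.6*8.1^1.5)*sqrt(pi*4.18/8.1) = 68.95

68.95


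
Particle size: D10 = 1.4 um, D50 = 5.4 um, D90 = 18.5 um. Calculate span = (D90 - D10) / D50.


Span = (18.5 - 1.4) / 5.4 = 17.1 / 5.4 = 3.167

3.167


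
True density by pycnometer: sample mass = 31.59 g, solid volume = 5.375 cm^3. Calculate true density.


TD = 31.59 / 5.375 = 5.877 g/cm^3

5.877


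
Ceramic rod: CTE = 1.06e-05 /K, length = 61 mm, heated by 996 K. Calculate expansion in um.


dL = 1.06e-05 * 61 * 996 * 1000 = 644.014 um

644.014


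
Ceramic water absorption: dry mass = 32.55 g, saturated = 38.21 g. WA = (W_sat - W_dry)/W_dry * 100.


WA = (38.21 - 32.55) / 32.55 * 100 = 17.39%

17.39


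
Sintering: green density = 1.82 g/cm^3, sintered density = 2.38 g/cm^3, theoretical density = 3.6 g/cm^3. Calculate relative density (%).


Relative = 2.38 / 3.6 * 100 = 66.1%

66.1


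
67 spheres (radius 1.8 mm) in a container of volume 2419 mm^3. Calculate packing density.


V_sphere = 4/3*pi*1.8^3 = 24.429 mm^3
Total V = 67*24.429 = 1636.743 mm^3
PD = 1636.743 / 2419 = 0.677

0.677


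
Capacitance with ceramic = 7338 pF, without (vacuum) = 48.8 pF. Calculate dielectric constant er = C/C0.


er = 7338 / 48.8 = 150.37

150.37


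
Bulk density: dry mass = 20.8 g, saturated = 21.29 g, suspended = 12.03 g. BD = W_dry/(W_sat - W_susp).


BD = 20.8 / (21.29 - 12.03) = 20.8 / 9.26 = 2.246 g/cm^3

2.246


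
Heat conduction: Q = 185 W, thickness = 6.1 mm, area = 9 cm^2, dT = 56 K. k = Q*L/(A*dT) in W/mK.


k = 185*6.1/1000/(9/10000*56) = 22.39 W/mK

22.39


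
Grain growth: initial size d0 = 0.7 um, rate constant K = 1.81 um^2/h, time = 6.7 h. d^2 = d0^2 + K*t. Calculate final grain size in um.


d^2 = 0.7^2 + 1.81*6.7 = 12.617
d = sqrt(12.617) = 3.55 um

3.55


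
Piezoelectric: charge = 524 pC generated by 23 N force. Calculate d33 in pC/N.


d33 = 524 / 23 = 22.8 pC/N

22.8


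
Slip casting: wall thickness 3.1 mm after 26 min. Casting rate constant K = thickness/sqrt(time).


K = 3.1 / sqrt(26) = 3.1 / 5.099 = 0.608 mm/min^0.5

0.608


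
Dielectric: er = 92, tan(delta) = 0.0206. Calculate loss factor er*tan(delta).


Loss = 92 * 0.0206 = 1.895

1.895


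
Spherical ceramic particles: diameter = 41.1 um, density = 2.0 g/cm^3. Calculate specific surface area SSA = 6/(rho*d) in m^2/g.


SSA = 6 / (2.0 * 41.1) = 0.073 m^2/g

0.073


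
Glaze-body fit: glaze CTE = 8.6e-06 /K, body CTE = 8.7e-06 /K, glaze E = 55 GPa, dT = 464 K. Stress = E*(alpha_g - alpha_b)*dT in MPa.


Stress = 55*1000*(8.6e-06 - 8.7e-06)*464 = -2.6 MPa

-2.6


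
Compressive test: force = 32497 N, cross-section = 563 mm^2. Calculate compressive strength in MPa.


CS = 32497 / 563 = 57.7 MPa

57.7


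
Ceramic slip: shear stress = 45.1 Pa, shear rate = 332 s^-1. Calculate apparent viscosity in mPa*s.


eta = tau/gamma * 1000 = 45.1/332 * 1000 = 135.8 mPa*s

135.8


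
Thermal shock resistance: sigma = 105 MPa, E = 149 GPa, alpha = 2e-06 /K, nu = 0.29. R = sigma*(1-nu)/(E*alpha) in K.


R = 105*(1-0.29)/(149*1000*2e-06) = 250 K

250


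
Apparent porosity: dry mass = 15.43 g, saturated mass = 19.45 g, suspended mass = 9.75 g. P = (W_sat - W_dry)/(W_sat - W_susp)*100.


P = (19.45 - 15.43) / (19.45 - 9.75) * 100 = 4.02 / 9.7 * 100 = 41.4%

41.4


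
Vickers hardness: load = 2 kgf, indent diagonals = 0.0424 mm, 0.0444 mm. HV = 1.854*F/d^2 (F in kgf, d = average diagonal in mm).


d_avg = (0.0424+0.0444)/2 = 0.0434 mm
HV = 1.854*2/0.0434^2 = 1969

1969


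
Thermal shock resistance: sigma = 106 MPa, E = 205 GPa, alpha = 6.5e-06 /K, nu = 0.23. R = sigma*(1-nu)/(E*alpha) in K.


R = 106*(1-0.23)/(205*1000*6.5e-06) = 61 K

61


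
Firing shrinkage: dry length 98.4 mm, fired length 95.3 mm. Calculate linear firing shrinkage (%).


FS = (98.4 - 95.3) / 98.4 * 100 = 3.15%

3.15


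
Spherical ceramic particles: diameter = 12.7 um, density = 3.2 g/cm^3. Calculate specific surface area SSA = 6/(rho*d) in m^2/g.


SSA = 6 / (3.2 * 12.7) = 0.148 m^2/g

0.148


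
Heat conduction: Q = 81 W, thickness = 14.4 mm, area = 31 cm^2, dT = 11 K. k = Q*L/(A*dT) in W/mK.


k = 81*14.4/1000/(31/10000*11) = 34.21 W/mK

34.21


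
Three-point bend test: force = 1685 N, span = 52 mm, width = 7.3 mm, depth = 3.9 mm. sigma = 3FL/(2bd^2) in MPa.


sigma = 3*1685*52/(2*7.3*3.9^2) = 1183.7 MPa

1183.7


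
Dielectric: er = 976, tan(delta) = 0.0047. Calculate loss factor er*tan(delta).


Loss = 976 * 0.0047 = 4.587

4.587


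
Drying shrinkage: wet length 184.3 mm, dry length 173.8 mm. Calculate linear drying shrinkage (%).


DS = (184.3 - 173.8) / 184.3 * 100 = 5.7%

5.7


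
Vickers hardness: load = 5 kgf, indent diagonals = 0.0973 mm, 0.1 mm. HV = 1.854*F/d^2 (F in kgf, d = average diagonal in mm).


d_avg = (0.0973+0.1)/2 = 0.09865 mm
HV = 1.854*5/0.09865^2 = 953

953


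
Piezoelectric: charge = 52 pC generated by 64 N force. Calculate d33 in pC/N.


d33 = 52 / 64 = 0.8 pC/N

0.8


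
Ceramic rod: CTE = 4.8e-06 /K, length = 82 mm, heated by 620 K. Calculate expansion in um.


dL = 4.8e-06 * 82 * 620 * 1000 = 244.032 um

244.032


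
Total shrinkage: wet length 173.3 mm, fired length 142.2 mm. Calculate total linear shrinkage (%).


TS = (173.3 - 142.2) / 173.3 * 100 = 17.95%

17.95


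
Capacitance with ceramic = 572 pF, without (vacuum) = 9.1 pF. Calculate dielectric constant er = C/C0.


er = 572 / 9.1 = 62.86

62.86


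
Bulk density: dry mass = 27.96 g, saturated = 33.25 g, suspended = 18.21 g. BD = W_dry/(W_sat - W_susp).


BD = 27.96 / (33.25 - 18.21) = 27.96 / 15.04 = 1.859 g/cm^3

1.859


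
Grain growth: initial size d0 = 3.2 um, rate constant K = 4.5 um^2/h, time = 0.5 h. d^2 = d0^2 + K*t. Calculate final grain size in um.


d^2 = 3.2^2 + 4.5*0.5 = 12.49
d = sqrt(12.49) = 3.53 um

3.53


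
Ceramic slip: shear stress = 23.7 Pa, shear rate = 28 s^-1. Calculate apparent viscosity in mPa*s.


eta = tau/gamma * 1000 = 23.7/28 * 1000 = 846.4 mPa*s

846.4


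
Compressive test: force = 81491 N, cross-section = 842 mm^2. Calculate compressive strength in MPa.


CS = 81491 / 842 = 96.8 MPa

96.8


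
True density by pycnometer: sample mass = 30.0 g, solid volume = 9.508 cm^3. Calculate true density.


TD = 30.0 / 9.508 = 3.155 g/cm^3

3.155


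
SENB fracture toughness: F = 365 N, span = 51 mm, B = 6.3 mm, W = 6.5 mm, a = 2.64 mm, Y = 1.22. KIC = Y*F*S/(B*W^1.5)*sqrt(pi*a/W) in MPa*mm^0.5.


KIC = 1.22*365*51/(6.3*6.5^1.5)*sqrt(pi*2.64/6.5) = 245.72

245.72


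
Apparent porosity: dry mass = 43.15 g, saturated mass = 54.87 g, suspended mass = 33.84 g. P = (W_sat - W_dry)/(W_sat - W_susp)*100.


P = (54.87 - 43.15) / (54.87 - 33.84) * 100 = 11.72 / 21.03 * 100 = 55.7%

55.7


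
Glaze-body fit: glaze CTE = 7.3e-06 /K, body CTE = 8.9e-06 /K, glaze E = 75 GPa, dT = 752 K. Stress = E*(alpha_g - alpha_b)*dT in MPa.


Stress = 75*1000*(7.3e-06 - 8.9e-06)*752 = -90.2 MPa

-90.2


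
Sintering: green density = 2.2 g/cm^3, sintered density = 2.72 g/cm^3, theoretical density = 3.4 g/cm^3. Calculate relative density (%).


Relative = 2.72 / 3.4 * 100 = 80.0%

80.0


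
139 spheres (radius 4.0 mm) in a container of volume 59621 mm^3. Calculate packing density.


V_sphere = 4/3*pi*4.0^3 = 268.0826 mm^3
Total V = 139*268.0826 = 37263.4814 mm^3
PD = 37263.4814 / 59621 = 0.625

0.625


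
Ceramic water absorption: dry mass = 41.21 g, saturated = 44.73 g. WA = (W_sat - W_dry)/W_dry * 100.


WA = (44.73 - 41.21) / 41.21 * 100 = 8.54%

8.54


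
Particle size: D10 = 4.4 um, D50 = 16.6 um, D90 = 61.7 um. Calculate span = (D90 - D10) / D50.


Span = (61.7 - 4.4) / 16.6 = 57.3 / 16.6 = 3.452

3.452


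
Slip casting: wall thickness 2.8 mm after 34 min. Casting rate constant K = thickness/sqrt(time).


K = 2.8 / sqrt(34) = 2.8 / 5.831 = 0.48 mm/min^0.5

0.48


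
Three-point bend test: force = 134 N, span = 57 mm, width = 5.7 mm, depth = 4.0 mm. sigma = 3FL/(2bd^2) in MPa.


sigma = 3*134*57/(2*5.7*4.0^2) = 125.6 MPa

125.6


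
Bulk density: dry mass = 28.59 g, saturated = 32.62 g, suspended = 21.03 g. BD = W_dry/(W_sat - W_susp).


BD = 28.59 / (32.62 - 21.03) = 28.59 / 11.59 = 2.467 g/cm^3

2.467


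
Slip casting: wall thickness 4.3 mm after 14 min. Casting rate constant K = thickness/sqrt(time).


K = 4.3 / sqrt(14) = 4.3 / 3.7417 = 1.149 mm/min^0.5

1.149


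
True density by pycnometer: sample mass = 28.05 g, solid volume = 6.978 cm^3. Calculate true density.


TD = 28.05 / 6.978 = 4.02 g/cm^3

4.02


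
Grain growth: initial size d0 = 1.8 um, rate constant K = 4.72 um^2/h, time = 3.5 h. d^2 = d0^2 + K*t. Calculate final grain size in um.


d^2 = 1.8^2 + 4.72*3.5 = 19.76
d = sqrt(19.76) = 4.45 um

4.45


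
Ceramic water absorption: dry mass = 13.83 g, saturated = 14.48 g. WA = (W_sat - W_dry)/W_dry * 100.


WA = (14.48 - 13.83) / 13.83 * 100 = 4.7%

4.7


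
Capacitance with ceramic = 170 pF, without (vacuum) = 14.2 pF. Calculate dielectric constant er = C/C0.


er = 170 / 14.2 = 11.97

11.97


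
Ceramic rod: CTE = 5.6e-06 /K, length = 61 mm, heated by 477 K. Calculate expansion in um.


dL = 5.6e-06 * 61 * 477 * 1000 = 162.943 um

162.943


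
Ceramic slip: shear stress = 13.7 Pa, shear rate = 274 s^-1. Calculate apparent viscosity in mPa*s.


eta = tau/gamma * 1000 = 13.7/274 * 1000 = 50.0 mPa*s

50.0


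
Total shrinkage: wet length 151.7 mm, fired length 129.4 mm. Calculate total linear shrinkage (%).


TS = (151.7 - 129.4) / 151.7 * 100 = 14.7%

14.7


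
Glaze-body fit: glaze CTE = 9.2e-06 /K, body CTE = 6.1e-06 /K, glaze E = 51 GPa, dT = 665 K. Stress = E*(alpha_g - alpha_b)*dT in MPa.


Stress = 51*1000*(9.2e-06 - 6.1e-06)*665 = 105.1 MPa

105.1


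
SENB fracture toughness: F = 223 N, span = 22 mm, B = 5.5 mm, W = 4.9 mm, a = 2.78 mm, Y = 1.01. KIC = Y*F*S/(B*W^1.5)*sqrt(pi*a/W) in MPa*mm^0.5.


KIC = 1.01*223*22/(5.5*4.9^1.5)*sqrt(pi*2.78/4.9) = 110.89

110.89


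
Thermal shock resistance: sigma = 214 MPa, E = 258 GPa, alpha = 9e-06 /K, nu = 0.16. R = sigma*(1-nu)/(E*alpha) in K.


R = 214*(1-0.16)/(258*1000*9e-06) = 77 K

77


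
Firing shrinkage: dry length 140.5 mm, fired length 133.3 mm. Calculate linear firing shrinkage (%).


FS = (140.5 - 133.3) / 140.5 * 100 = 5.12%

5.12


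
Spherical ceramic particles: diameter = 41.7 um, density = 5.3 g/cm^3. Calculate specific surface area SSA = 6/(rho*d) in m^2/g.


SSA = 6 / (5.3 * 41.7) = 0.027 m^2/g

0.027


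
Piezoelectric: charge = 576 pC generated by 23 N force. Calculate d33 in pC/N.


d33 = 576 / 23 = 25.0 pC/N

25.0


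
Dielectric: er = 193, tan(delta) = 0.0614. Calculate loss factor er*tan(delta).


Loss = 193 * 0.0614 = 11.85

11.85


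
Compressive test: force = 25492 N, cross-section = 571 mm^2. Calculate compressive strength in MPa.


CS = 25492 / 571 = 44.6 MPa

44.6


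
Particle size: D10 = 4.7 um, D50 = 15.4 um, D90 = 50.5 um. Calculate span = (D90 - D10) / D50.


Span = (50.5 - 4.7) / 15.4 = 45.8 / 15.4 = 2.974

2.974


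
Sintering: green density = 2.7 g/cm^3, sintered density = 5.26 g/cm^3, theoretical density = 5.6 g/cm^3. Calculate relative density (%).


Relative = 5.26 / 5.6 * 100 = 93.9%

93.9


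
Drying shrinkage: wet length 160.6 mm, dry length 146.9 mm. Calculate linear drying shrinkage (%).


DS = (160.6 - 146.9) / 160.6 * 100 = 8.53%

8.53


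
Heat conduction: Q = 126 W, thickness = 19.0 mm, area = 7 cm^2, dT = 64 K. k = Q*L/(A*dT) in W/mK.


k = 126*19.0/1000/(7/10000*64) = 53.44 W/mK

53.44


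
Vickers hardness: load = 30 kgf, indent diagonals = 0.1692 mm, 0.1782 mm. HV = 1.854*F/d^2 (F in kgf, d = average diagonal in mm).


d_avg = (0.1692+0.1782)/2 = 0.1737 mm
HV = 1.854*30/0.1737^2 = 1843

1843


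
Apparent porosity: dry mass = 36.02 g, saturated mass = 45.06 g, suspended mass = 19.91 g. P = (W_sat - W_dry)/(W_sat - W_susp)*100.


P = (45.06 - 36.02) / (45.06 - 19.91) * 100 = 9.04 / 25.15 * 100 = 35.9%

35.9


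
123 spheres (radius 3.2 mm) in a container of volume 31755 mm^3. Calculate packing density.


V_sphere = 4/3*pi*3.2^3 = 137.2583 mm^3
Total V = 123*137.2583 = 16882.7709 mm^3
PD = 16882.7709 / 31755 = 0.532

0.532


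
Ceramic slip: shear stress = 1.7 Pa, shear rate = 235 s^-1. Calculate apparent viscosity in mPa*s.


eta = tau/gamma * 1000 = 1.7/235 * 1000 = 7.2 mPa*s

7.2


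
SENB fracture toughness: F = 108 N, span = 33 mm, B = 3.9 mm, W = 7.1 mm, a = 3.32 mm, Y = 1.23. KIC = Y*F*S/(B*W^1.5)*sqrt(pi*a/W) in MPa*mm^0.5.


KIC = 1.23*108*33/(3.9*7.1^1.5)*sqrt(pi*3.32/7.1) = 72.01

72.01


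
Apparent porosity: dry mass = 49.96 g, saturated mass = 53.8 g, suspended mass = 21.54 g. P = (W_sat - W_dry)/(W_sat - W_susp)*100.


P = (53.8 - 49.96) / (53.8 - 21.54) * 100 = 3.84 / 32.26 * 100 = 11.9%

11.9


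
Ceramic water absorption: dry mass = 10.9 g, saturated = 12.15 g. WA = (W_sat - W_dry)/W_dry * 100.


WA = (12.15 - 10.9) / 10.9 * 100 = 11.47%

11.47


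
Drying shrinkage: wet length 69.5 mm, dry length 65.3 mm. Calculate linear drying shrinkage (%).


DS = (69.5 - 65.3) / 69.5 * 100 = 6.04%

6.04


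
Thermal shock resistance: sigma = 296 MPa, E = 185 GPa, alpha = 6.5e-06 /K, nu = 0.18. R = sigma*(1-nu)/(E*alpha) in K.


R = 296*(1-0.18)/(185*1000*6.5e-06) = 202 K

202


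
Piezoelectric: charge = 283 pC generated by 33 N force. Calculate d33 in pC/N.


d33 = 283 / 33 = 8.6 pC/N

8.6


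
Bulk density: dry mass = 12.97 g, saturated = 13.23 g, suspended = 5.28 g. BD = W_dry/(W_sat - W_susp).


BD = 12.97 / (13.23 - 5.28) = 12.97 / 7.95 = 1.631 g/cm^3

1.631


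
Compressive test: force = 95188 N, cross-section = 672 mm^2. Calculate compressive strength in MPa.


CS = 95188 / 672 = 141.6 MPa

141.6


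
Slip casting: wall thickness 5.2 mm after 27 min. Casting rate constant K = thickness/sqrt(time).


K = 5.2 / sqrt(27) = 5.2 / 5.1962 = 1.001 mm/min^0.5

1.001


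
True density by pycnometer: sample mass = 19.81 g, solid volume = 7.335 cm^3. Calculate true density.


TD = 19.81 / 7.335 = 2.701 g/cm^3

2.701


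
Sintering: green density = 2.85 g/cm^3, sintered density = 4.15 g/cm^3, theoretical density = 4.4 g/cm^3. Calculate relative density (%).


Relative = 4.15 / 4.4 * 100 = 94.3%

94.3


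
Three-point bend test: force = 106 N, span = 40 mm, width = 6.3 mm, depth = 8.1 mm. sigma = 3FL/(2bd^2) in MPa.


sigma = 3*106*40/(2*6.3*8.1^2) = 15.4 MPa

15.4


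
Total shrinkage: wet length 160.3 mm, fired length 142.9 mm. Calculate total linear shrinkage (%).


TS = (160.3 - 142.9) / 160.3 * 100 = 10.85%

10.85


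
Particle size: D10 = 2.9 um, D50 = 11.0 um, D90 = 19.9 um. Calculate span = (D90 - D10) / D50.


Span = (19.9 - 2.9) / 11.0 = 17.0 / 11.0 = 1.545

1.545


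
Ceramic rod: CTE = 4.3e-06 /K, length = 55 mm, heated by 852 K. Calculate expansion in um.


dL = 4.3e-06 * 55 * 852 * 1000 = 201.498 um

201.498


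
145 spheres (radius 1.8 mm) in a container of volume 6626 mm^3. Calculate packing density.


V_sphere = 4/3*pi*1.8^3 = 24.429 mm^3
Total V = 145*24.429 = 3542.205 mm^3
PD = 3542.205 / 6626 = 0.535

0.535


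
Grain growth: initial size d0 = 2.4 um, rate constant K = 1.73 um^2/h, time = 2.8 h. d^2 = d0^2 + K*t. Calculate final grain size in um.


d^2 = 2.4^2 + 1.73*2.8 = 10.604
d = sqrt(10.604) = 3.26 um

3.26


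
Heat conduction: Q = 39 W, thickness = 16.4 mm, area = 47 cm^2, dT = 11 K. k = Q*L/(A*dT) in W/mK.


k = 39*16.4/1000/(47/10000*11) = 12.37 W/mK

12.37


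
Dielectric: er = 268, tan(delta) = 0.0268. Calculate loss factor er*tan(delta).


Loss = 268 * 0.0268 = 7.182

7.182


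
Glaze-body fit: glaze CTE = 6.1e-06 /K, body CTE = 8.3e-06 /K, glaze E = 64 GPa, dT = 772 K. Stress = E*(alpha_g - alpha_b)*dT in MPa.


Stress = 64*1000*(6.1e-06 - 8.3e-06)*772 = -108.7 MPa

-108.7


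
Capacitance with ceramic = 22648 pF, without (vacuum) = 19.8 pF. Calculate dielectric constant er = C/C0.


er = 22648 / 19.8 = 1143.84

1143.84


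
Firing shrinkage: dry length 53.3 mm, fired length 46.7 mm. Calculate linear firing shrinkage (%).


FS = (53.3 - 46.7) / 53.3 * 100 = 12.38%

12.38


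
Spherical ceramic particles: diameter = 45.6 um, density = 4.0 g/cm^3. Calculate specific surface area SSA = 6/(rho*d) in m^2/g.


SSA = 6 / (4.0 * 45.6) = 0.033 m^2/g

0.033


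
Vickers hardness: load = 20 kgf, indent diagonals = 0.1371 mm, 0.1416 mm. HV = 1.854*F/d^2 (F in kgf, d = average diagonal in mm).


d_avg = (0.1371+0.1416)/2 = 0.13935 mm
HV = 1.854*20/0.13935^2 = 1910

1910


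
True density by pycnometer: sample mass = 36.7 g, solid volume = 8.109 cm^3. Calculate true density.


TD = 36.7 / 8.109 = 4.526 g/cm^3

4.526


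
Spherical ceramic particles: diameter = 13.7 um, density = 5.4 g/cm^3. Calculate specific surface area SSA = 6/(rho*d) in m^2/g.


SSA = 6 / (5.4 * 13.7) = 0.081 m^2/g

0.081


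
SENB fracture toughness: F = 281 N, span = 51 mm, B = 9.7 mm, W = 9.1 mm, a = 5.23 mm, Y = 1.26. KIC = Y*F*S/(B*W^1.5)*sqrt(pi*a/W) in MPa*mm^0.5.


KIC = 1.26*281*51/(9.7*9.1^1.5)*sqrt(pi*5.23/9.1) = 91.12

91.12


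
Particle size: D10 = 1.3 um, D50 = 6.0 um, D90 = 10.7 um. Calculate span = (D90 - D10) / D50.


Span = (10.7 - 1.3) / 6.0 = 9.4 / 6.0 = 1.567

1.567


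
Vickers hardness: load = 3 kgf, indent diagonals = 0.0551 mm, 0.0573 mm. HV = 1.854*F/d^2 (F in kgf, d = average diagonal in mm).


d_avg = (0.0551+0.0573)/2 = 0.0562 mm
HV = 1.854*3/0.0562^2 = 1761

1761


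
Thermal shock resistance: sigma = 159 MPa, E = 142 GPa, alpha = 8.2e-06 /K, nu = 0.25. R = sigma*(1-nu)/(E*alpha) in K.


R = 159*(1-0.25)/(142*1000*8.2e-06) = 102 K

102


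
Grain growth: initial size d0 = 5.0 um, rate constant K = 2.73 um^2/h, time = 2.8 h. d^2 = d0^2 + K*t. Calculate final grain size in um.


d^2 = 5.0^2 + 2.73*2.8 = 32.644
d = sqrt(32.644) = 5.71 um

5.71


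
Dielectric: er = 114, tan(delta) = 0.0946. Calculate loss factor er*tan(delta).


Loss = 114 * 0.0946 = 10.784

10.784


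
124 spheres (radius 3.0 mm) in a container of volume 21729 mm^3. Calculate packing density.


V_sphere = 4/3*pi*3.0^3 = 113.0973 mm^3
Total V = 124*113.0973 = 14024.0652 mm^3
PD = 14024.0652 / 21729 = 0.645

0.645


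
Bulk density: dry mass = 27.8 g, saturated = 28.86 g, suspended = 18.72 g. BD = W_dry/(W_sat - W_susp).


BD = 27.8 / (28.86 - 18.72) = 27.8 / 10.14 = 2.742 g/cm^3

2.742


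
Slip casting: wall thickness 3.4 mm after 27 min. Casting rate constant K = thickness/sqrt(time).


K = 3.4 / sqrt(27) = 3.4 / 5.1962 = 0.654 mm/min^0.5

0.654


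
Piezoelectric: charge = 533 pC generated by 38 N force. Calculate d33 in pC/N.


d33 = 533 / 38 = 14.0 pC/N

14.0


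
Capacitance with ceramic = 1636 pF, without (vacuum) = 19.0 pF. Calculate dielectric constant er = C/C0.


er = 1636 / 19.0 = 86.11

86.11


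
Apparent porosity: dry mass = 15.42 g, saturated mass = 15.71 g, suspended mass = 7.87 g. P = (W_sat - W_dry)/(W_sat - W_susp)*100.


P = (15.71 - 15.42) / (15.71 - 7.87) * 100 = 0.29 / 7.84 * 100 = 3.7%

3.7


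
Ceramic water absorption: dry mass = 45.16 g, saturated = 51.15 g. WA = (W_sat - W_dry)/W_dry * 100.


WA = (51.15 - 45.16) / 45.16 * 100 = 13.26%

13.26


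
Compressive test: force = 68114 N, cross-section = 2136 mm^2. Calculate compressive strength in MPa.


CS = 68114 / 2136 = 31.9 MPa

31.9


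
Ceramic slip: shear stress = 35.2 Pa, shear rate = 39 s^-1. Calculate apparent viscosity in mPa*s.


eta = tau/gamma * 1000 = 35.2/39 * 1000 = 902.6 mPa*s

902.6


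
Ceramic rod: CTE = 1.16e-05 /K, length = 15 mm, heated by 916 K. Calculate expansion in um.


dL = 1.16e-05 * 15 * 916 * 1000 = 159.384 um

159.384


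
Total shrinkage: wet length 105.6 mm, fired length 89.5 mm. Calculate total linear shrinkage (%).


TS = (105.6 - 89.5) / 105.6 * 100 = 15.25%

15.25


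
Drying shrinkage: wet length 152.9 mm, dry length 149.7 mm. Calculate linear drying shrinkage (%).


DS = (152.9 - 149.7) / 152.9 * 100 = 2.09%

2.09


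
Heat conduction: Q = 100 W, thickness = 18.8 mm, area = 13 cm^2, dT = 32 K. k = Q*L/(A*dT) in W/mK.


k = 100*18.8/1000/(13/10000*32) = 45.19 W/mK

45.19


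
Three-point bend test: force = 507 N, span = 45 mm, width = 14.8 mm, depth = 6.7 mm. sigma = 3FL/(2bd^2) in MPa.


sigma = 3*507*45/(2*14.8*6.7^2) = 51.5 MPa

51.5


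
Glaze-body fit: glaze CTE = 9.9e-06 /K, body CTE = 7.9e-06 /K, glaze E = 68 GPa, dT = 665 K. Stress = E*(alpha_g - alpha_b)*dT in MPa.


Stress = 68*1000*(9.9e-06 - 7.9e-06)*665 = 90.4 MPa

90.4


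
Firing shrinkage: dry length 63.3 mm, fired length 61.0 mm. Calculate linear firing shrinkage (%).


FS = (63.3 - 61.0) / 63.3 * 100 = 3.63%

3.63


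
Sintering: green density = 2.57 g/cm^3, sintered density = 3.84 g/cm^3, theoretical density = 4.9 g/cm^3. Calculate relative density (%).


Relative = 3.84 / 4.9 * 100 = 78.4%

78.4
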